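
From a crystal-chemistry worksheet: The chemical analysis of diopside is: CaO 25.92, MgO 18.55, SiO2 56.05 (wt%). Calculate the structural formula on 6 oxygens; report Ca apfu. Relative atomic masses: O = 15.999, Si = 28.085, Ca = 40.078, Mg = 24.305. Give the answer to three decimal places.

CaO: 25.92/56.077 = 0.46222 mol → 0.46222 mol Ca, 0.46222 mol O.
MgO: 18.55/40.304 = 0.46025 mol → 0.46025 mol Mg, 0.46025 mol O.
SiO2: 56.05/60.083 = 0.93288 mol → 0.93288 mol Si, 1.86576 mol O.
Total oxygen = 2.78823 mol. Normalization factor = 6/2.78823 = 2.15190.
Ca per 6 O = 0.46222 × 2.15190 = 0.995.

0.995 Ca apfu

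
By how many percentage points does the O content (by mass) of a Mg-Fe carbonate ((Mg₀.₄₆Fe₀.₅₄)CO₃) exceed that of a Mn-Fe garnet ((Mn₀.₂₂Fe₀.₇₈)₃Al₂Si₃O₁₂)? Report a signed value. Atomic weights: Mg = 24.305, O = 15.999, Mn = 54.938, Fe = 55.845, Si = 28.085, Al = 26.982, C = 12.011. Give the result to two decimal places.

M((Mg₀.₄₆Fe₀.₅₄)CO₃) = 101.345 g/mol, so wt% O = 47.997/101.345 × 100 = 47.36%.
M((Mn₀.₂₂Fe₀.₇₈)₃Al₂Si₃O₁₂) = 497.143 g/mol, so wt% O = 191.988/497.143 × 100 = 38.62%.
47.36 − 38.62 = 8.74 pp.

8.74 percentage points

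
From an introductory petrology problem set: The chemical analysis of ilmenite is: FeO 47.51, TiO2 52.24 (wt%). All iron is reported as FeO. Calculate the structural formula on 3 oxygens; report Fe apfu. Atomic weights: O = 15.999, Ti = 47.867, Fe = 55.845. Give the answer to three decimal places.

1.007 Fe apfu

FeO: 47.51/71.844 = 0.66129 mol → 0.66129 mol Fe, 0.66129 mol O.
TiO2: 52.24/79.865 = 0.65410 mol → 0.65410 mol Ti, 1.30820 mol O.
Total oxygen = 1.96949 mol. Normalization factor = 3/1.96949 = 1.52324.
Fe per 3 O = 0.66129 × 1.52324 = 1.007.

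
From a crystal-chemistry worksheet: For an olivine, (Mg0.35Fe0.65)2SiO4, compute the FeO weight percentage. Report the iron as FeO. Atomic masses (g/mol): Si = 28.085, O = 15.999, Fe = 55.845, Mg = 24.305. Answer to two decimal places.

51.40 wt%

Molar mass of (Mg0.35Fe0.65)2SiO4 = 0.70×24.305 + 1.30×55.845 + 1×28.085 + 4×15.999 = 181.693 g/mol.
Each formula unit contains 1.30 Fe, equivalent to 1.30/1 = 1.3000 mol FeO.
M(FeO) = 1×55.845 + 1×15.999 = 71.844 g/mol.
Mass of FeO per formula unit = 1.3000 × 71.844 = 93.397 g.
FeO wt% = 93.397 / 181.693 × 100 = 51.40%.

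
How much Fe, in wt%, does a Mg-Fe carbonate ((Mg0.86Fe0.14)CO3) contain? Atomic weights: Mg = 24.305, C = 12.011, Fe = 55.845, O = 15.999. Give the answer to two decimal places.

Molar mass of (Mg0.86Fe0.14)CO3: 0.86×24.305 + 0.14×55.845 + 1×12.011 + 3×15.999 = 88.729 g/mol.
Mass of Fe per formula unit: 0.14 × 55.845 = 7.818 g.
Weight fraction Fe = 7.818 / 88.729 = 0.0881.

8.81 wt%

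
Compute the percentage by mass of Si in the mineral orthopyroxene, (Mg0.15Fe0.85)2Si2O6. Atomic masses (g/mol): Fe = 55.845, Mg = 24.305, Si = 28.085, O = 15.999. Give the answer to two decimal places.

M((Mg0.15Fe0.85)2Si2O6) = 254.392 g/mol.
Si contributes 2 × 28.085 = 56.170 g per mole.
56.170/254.392 = 0.2208 → 22.08%.

22.08 mass %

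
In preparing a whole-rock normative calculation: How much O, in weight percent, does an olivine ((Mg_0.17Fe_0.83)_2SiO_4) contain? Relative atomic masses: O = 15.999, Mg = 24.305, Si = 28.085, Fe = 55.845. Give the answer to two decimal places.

Molar mass of (Mg_0.17Fe_0.83)_2SiO_4: 0.34*24.305 + 1.66*55.845 + 1*28.085 + 4*15.999 = 193.047 g/mol.
Mass of O per formula unit: 4 × 15.999 = 63.996 g.
Weight fraction O = 63.996 / 193.047 = 0.3315.

33.15 weight percent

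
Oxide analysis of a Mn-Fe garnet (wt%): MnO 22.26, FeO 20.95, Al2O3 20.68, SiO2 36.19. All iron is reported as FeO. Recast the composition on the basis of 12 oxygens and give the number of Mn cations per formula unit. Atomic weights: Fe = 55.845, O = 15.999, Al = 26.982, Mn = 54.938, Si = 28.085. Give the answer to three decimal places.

MnO: 22.26/70.937 = 0.31380 mol → 0.31380 mol Mn, 0.31380 mol O.
FeO: 20.95/71.844 = 0.29160 mol → 0.29160 mol Fe, 0.29160 mol O.
Al2O3: 20.68/101.961 = 0.20282 mol → 0.40564 mol Al, 0.60846 mol O.
SiO2: 36.19/60.083 = 0.60233 mol → 0.60233 mol Si, 1.20466 mol O.
Total oxygen = 2.41852 mol. Normalization factor = 12/2.41852 = 4.96171.
Mn per 12 O = 0.31380 × 4.96171 = 1.557.

1.557 Mn apfu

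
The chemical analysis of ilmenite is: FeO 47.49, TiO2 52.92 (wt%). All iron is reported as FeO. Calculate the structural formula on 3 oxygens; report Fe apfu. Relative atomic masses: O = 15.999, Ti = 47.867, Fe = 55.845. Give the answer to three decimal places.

0.998 Fe apfu

FeO: 47.49/71.844 = 0.66102 mol → 0.66102 mol Fe, 0.66102 mol O.
TiO2: 52.92/79.865 = 0.66262 mol → 0.66262 mol Ti, 1.32524 mol O.
Total oxygen = 1.98626 mol. Normalization factor = 3/1.98626 = 1.51038.
Fe per 3 O = 0.66102 × 1.51038 = 0.998.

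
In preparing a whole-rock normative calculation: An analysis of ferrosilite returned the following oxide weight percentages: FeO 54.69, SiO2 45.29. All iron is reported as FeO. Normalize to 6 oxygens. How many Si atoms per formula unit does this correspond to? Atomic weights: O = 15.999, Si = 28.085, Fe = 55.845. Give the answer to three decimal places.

1.993 Si apfu

FeO: 54.69/71.844 = 0.76123 mol → 0.76123 mol Fe, 0.76123 mol O.
SiO2: 45.29/60.083 = 0.75379 mol → 0.75379 mol Si, 1.50758 mol O.
Total oxygen = 2.26881 mol. Normalization factor = 6/2.26881 = 2.64456.
Si per 6 O = 0.75379 × 2.64456 = 1.993.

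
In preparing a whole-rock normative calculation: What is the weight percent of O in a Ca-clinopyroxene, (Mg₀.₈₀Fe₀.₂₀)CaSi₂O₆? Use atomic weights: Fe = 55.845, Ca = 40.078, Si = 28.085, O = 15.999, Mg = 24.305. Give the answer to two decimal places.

M((Mg₀.₈₀Fe₀.₂₀)CaSi₂O₆) = 222.855 g/mol.
O contributes 6 × 15.999 = 95.994 g per mole.
95.994/222.855 = 0.4307 → 43.07%.

43.07 weight percent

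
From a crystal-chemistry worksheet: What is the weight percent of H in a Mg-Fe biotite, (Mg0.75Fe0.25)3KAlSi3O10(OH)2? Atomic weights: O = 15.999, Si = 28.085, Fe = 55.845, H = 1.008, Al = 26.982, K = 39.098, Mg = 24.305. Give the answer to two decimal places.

Molar mass of (Mg0.75Fe0.25)3KAlSi3O10(OH)2: 2.25×24.305 + 0.75×55.845 + 1×39.098 + 1×26.982 + 3×28.085 + 12×15.999 + 2×1.008 = 440.909 g/mol.
Mass of H per formula unit: 2 × 1.008 = 2.016 g.
Weight fraction H = 2.016 / 440.909 = 0.0046.

0.46 wt%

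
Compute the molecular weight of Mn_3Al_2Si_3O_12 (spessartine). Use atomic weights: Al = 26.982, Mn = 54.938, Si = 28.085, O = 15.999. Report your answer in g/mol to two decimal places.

495.02 g/mol

M = 3×54.938 + 2×26.982 + 3×28.085 + 12×15.999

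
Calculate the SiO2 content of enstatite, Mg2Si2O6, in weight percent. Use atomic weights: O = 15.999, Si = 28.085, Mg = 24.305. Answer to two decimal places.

Formula mass = 200.774 g/mol.
2 Si → 2.0000 mol SiO2 per formula unit; M(SiO2) = 60.083, so SiO2 mass = 120.166 g.
120.166/200.774 × 100 = 59.85 wt%.

59.85 wt%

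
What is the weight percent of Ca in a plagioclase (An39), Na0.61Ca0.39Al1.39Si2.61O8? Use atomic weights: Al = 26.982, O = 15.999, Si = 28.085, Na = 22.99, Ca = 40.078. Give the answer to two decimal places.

5.82 wt%

M(Na0.61Ca0.39Al1.39Si2.61O8) = 268.453 g/mol.
Ca contributes 0.39 × 40.078 = 15.630 g per mole.
15.630/268.453 = 0.0582 → 5.82%.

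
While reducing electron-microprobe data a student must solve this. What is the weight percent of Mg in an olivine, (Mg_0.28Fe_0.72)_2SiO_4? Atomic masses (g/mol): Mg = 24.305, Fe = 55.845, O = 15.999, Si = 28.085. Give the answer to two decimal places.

7.31 weight percent

Formula mass = 0.56·24.305 + 1.44·55.845 + 1·28.085 + 4·15.999 = 186.109 g/mol, of which 13.611 g is Mg.
So Mg makes up 13.611/186.109 = 0.0731 of the mass, i.e. 7.31%.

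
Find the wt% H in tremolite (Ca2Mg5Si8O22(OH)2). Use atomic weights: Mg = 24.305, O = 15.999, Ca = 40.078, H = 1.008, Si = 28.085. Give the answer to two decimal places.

Formula mass = 2*40.078 + 5*24.305 + 8*28.085 + 24*15.999 + 2*1.008 = 812.353 g/mol, of which 2.016 g is H.
So H makes up 2.016/812.353 = 0.0025 of the mass, i.e. 0.25%.

0.25 weight percent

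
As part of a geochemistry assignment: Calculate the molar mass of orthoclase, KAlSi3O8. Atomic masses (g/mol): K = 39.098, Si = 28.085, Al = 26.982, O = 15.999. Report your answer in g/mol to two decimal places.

278.33 g/mol

K: 1 × 39.098 = 39.0980
Al: 1 × 26.982 = 26.9820
Si: 3 × 28.085 = 84.2550
O: 8 × 15.999 = 127.9920
Summing the contributions gives the formula mass.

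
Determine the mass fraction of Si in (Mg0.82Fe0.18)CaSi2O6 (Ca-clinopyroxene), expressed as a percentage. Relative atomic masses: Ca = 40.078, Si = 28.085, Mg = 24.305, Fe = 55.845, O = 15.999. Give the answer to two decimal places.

25.28 mass %

Molar mass of (Mg0.82Fe0.18)CaSi2O6: 0.82*24.305 + 0.18*55.845 + 1*40.078 + 2*28.085 + 6*15.999 = 222.224 g/mol.
Mass of Si per formula unit: 2 × 28.085 = 56.170 g.
Weight fraction Si = 56.170 / 222.224 = 0.2528.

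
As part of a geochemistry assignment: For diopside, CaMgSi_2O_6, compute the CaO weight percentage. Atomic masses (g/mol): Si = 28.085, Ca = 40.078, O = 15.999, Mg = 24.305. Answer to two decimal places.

M(CaMgSi_2O_6) = 216.547 g/mol; M(CaO) = 56.077 g/mol.
Moles CaO per formula unit = 1 Ca ÷ 1 = 1.0000.
CaO fraction = (1.0000 × 56.077) / 216.547 = 56.077/216.547 = 0.2590.

25.90 wt%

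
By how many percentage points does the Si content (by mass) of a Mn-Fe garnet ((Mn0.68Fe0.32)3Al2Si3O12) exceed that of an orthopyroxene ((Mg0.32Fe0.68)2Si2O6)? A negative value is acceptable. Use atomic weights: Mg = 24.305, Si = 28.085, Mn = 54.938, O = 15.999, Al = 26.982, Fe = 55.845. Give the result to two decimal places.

M((Mn0.68Fe0.32)3Al2Si3O12) = 495.892 g/mol, so wt% Si = 84.255/495.892 × 100 = 16.99%.
M((Mg0.32Fe0.68)2Si2O6) = 243.668 g/mol, so wt% Si = 56.170/243.668 × 100 = 23.05%.
16.99 − 23.05 = -6.06 pp.

-6.06 percentage points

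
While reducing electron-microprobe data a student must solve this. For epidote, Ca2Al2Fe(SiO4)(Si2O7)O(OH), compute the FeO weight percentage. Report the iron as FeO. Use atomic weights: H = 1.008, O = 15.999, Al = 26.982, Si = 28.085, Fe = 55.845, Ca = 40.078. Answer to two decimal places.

Formula mass = 483.215 g/mol.
1 Fe → 1.0000 mol FeO per formula unit; M(FeO) = 71.844, so FeO mass = 71.844 g.
71.844/483.215 × 100 = 14.87 wt%.

14.87 wt%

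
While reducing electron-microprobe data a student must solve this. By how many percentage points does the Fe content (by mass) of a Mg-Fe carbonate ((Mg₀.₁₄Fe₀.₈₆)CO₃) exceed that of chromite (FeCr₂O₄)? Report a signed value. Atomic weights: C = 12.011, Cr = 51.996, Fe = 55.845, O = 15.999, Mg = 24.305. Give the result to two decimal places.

Fe in (Mg₀.₁₄Fe₀.₈₆)CO₃: molar mass 111.437 g/mol; 0.86×55.845 = 48.027 g → 43.10 wt%.
Fe in FeCr₂O₄: molar mass 223.833 g/mol; 1×55.845 = 55.845 g → 24.95 wt%.
Difference = 43.10 − 24.95 = 18.15 percentage points.

18.15 percentage points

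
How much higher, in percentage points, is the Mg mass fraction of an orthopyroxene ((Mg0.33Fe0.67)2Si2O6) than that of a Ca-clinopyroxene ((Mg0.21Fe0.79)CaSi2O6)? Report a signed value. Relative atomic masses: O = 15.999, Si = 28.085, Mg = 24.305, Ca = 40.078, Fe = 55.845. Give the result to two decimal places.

M((Mg0.33Fe0.67)2Si2O6) = 243.038 g/mol, so wt% Mg = 16.041/243.038 × 100 = 6.60%.
M((Mg0.21Fe0.79)CaSi2O6) = 241.464 g/mol, so wt% Mg = 5.104/241.464 × 100 = 2.11%.
6.60 − 2.11 = 4.49 pp.

4.49 percentage points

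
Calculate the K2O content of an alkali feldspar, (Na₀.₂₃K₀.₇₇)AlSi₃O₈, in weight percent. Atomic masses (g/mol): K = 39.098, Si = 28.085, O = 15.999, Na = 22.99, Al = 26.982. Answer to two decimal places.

13.21 wt%

M((Na₀.₂₃K₀.₇₇)AlSi₃O₈) = 274.622 g/mol; M(K2O) = 94.195 g/mol.
Moles K2O per formula unit = 0.77 K ÷ 2 = 0.3850.
K2O fraction = (0.3850 × 94.195) / 274.622 = 36.265/274.622 = 0.1321.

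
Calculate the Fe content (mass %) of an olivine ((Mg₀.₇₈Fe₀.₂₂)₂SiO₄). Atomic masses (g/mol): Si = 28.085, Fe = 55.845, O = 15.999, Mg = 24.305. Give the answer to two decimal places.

15.90 mass %

Molar mass of (Mg₀.₇₈Fe₀.₂₂)₂SiO₄: 1.56·24.305 + 0.44·55.845 + 1·28.085 + 4·15.999 = 154.569 g/mol.
Mass of Fe per formula unit: 0.44 × 55.845 = 24.572 g.
Weight fraction Fe = 24.572 / 154.569 = 0.1590.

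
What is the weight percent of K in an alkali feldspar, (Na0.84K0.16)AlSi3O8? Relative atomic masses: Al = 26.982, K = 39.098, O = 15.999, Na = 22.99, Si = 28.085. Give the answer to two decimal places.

M((Na0.84K0.16)AlSi3O8) = 264.796 g/mol.
K contributes 0.16 × 39.098 = 6.256 g per mole.
6.256/264.796 = 0.0236 → 2.36%.

2.36 mass %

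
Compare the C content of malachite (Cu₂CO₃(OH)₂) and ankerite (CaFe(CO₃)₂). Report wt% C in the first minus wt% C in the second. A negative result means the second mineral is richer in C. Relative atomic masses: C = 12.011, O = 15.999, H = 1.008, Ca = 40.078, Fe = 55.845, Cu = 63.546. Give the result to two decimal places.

C in Cu₂CO₃(OH)₂: molar mass 221.114 g/mol; 1×12.011 = 12.011 g → 5.43 wt%.
C in CaFe(CO₃)₂: molar mass 215.939 g/mol; 2×12.011 = 24.022 g → 11.12 wt%.
Difference = 5.43 − 11.12 = -5.69 percentage points.

-5.69 percentage points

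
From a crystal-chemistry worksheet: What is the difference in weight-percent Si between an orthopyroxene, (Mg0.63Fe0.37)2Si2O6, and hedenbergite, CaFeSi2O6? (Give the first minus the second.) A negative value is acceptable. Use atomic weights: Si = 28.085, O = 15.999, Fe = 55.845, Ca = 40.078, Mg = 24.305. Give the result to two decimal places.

First mineral: 56.170 g Si in 224.114 g formula = 25.06 wt% Si.
Second mineral: 56.170 g Si in 248.087 g formula = 22.64 wt% Si.
25.06% − 22.64% gives a difference of 2.42 percentage points.

2.42 percentage points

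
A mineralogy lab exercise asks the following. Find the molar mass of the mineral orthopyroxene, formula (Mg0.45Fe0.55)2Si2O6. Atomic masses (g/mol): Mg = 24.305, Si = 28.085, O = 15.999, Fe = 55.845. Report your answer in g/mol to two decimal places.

235.47 g/mol

M = 0.90(24.305) + 1.10(55.845) + 2(28.085) + 6(15.999)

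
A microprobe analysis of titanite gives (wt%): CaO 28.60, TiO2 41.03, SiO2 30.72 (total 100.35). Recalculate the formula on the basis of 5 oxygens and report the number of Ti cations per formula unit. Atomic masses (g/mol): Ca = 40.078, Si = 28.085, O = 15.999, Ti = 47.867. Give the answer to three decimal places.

CaO (M=56.077): mol = 0.51001; Ca = 0.51001, O = 0.51001.
TiO2 (M=79.865): mol = 0.51374; Ti = 0.51374, O = 1.02748.
SiO2 (M=60.083): mol = 0.51129; Si = 0.51129, O = 1.02258.
ΣO = 2.56007; factor = 5/ΣO = 1.95307.
Ti apfu = 0.51374 × 1.95307 = 1.003.

1.003 Ti apfu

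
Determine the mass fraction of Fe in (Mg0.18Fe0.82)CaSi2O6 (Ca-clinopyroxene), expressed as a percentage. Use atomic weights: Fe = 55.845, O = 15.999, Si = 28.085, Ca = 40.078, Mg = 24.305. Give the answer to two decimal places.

M((Mg0.18Fe0.82)CaSi2O6) = 242.410 g/mol.
Fe contributes 0.82 × 55.845 = 45.793 g per mole.
45.793/242.410 = 0.1889 → 18.89%.

18.89 wt%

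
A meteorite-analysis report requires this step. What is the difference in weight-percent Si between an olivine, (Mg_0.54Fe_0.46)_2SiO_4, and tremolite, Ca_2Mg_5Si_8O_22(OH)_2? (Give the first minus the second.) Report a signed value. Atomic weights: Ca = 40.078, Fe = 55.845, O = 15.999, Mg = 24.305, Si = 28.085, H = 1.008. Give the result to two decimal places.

-11.11 percentage points

M((Mg_0.54Fe_0.46)_2SiO_4) = 169.708 g/mol, so wt% Si = 28.085/169.708 × 100 = 16.55%.
M(Ca_2Mg_5Si_8O_22(OH)_2) = 812.353 g/mol, so wt% Si = 224.680/812.353 × 100 = 27.66%.
16.55 − 27.66 = -11.11 pp.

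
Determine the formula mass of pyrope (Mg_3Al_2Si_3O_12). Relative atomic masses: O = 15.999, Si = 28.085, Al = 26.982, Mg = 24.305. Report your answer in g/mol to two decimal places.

M = 3(24.305) + 2(26.982) + 3(28.085) + 12(15.999)

403.12 g/mol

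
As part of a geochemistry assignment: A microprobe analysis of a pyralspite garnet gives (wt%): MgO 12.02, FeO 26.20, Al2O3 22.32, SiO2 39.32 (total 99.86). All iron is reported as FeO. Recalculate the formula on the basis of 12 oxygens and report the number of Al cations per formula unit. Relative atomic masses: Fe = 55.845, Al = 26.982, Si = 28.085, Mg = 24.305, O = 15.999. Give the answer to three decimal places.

1.999 Al apfu

MgO: 12.02/40.304 = 0.29823 mol → 0.29823 mol Mg, 0.29823 mol O.
FeO: 26.20/71.844 = 0.36468 mol → 0.36468 mol Fe, 0.36468 mol O.
Al2O3: 22.32/101.961 = 0.21891 mol → 0.43782 mol Al, 0.65673 mol O.
SiO2: 39.32/60.083 = 0.65443 mol → 0.65443 mol Si, 1.30886 mol O.
Total oxygen = 2.62850 mol. Normalization factor = 12/2.62850 = 4.56534.
Al per 12 O = 0.43782 × 4.56534 = 1.999.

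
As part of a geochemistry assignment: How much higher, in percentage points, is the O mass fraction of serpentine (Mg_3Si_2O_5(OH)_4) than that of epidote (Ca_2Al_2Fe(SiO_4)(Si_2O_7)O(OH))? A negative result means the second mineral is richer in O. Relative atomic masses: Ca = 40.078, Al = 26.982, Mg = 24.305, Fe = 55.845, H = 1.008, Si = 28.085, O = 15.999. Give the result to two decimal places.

8.92 percentage points

First mineral: 143.991 g O in 277.108 g formula = 51.96 wt% O.
Second mineral: 207.987 g O in 483.215 g formula = 43.04 wt% O.
51.96% − 43.04% gives a difference of 8.92 percentage points.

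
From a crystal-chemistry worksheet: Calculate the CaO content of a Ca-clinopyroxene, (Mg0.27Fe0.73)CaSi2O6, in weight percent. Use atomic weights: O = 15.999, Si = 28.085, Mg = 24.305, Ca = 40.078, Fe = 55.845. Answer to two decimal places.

Molar mass of (Mg0.27Fe0.73)CaSi2O6 = 0.27·24.305 + 0.73·55.845 + 1·40.078 + 2·28.085 + 6·15.999 = 239.571 g/mol.
Each formula unit contains 1 Ca, equivalent to 1/1 = 1.0000 mol CaO.
M(CaO) = 1×40.078 + 1×15.999 = 56.077 g/mol.
Mass of CaO per formula unit = 1.0000 × 56.077 = 56.077 g.
CaO wt% = 56.077 / 239.571 × 100 = 23.41%.

23.41 wt%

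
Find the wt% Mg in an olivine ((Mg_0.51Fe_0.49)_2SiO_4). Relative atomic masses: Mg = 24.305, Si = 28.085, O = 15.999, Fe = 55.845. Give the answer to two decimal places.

M((Mg_0.51Fe_0.49)_2SiO_4) = 171.600 g/mol.
Mg contributes 1.02 × 24.305 = 24.791 g per mole.
24.791/171.600 = 0.1445 → 14.45%.

14.45 weight percent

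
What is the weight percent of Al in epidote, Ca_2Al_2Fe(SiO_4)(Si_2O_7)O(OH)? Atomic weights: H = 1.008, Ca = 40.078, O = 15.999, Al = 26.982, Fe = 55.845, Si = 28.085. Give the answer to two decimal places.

11.17 wt%

M(Ca_2Al_2Fe(SiO_4)(Si_2O_7)O(OH)) = 483.215 g/mol.
Al contributes 2 × 26.982 = 53.964 g per mole.
53.964/483.215 = 0.1117 → 11.17%.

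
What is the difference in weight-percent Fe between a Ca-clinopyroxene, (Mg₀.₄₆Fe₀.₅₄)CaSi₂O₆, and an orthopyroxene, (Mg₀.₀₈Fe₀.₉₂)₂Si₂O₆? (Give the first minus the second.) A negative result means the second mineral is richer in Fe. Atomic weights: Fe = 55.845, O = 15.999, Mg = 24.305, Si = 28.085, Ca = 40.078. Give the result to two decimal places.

-26.79 percentage points

M((Mg₀.₄₆Fe₀.₅₄)CaSi₂O₆) = 233.579 g/mol, so wt% Fe = 30.156/233.579 × 100 = 12.91%.
M((Mg₀.₀₈Fe₀.₉₂)₂Si₂O₆) = 258.808 g/mol, so wt% Fe = 102.755/258.808 × 100 = 39.70%.
12.91 − 39.70 = -26.79 pp.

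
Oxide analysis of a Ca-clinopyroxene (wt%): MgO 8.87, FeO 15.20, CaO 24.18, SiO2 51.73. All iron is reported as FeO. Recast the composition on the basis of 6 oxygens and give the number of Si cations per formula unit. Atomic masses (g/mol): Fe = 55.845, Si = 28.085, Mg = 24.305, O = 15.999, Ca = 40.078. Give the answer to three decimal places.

8.87 wt% MgO ÷ 40.304 g/mol = 0.22008 mol, giving 0.22008 Mg and 0.22008 O.
15.20 wt% FeO ÷ 71.844 g/mol = 0.21157 mol, giving 0.21157 Fe and 0.21157 O.
24.18 wt% CaO ÷ 56.077 g/mol = 0.43119 mol, giving 0.43119 Ca and 0.43119 O.
51.73 wt% SiO2 ÷ 60.083 g/mol = 0.86098 mol, giving 0.86098 Si and 1.72196 O.
Oxygen sums to 2.58480; scaling by 6/2.58480 = 2.32126 puts the formula on 6 O.
Si: 0.86098 × 2.32126 = 1.999 atoms per formula unit.

1.999 Si apfu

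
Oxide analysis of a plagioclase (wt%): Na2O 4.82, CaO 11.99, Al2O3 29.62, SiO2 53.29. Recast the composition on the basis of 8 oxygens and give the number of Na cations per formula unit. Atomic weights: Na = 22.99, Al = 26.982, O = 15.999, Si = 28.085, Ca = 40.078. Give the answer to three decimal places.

0.424 Na apfu

Na2O (M=61.979): mol = 0.07777; Na = 0.15554, O = 0.07777.
CaO (M=56.077): mol = 0.21381; Ca = 0.21381, O = 0.21381.
Al2O3 (M=101.961): mol = 0.29050; Al = 0.58100, O = 0.87150.
SiO2 (M=60.083): mol = 0.88694; Si = 0.88694, O = 1.77388.
ΣO = 2.93696; factor = 8/ΣO = 2.72390.
Na apfu = 0.15554 × 2.72390 = 0.424.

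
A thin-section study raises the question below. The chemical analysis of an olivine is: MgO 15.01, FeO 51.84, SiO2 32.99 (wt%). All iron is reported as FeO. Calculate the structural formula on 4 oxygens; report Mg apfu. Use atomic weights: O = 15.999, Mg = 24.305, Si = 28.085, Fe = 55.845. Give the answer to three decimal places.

15.01 wt% MgO ÷ 40.304 g/mol = 0.37242 mol, giving 0.37242 Mg and 0.37242 O.
51.84 wt% FeO ÷ 71.844 g/mol = 0.72156 mol, giving 0.72156 Fe and 0.72156 O.
32.99 wt% SiO2 ÷ 60.083 g/mol = 0.54907 mol, giving 0.54907 Si and 1.09814 O.
Oxygen sums to 2.19212; scaling by 4/2.19212 = 1.82472 puts the formula on 4 O.
Mg: 0.37242 × 1.82472 = 0.680 atoms per formula unit.

0.680 Mg apfu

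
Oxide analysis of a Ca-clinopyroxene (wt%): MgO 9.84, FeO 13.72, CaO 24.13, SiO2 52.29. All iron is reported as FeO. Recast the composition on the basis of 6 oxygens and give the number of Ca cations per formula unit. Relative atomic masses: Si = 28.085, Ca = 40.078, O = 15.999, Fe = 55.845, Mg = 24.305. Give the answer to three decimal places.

0.991 Ca apfu

MgO (M=40.304): mol = 0.24414; Mg = 0.24414, O = 0.24414.
FeO (M=71.844): mol = 0.19097; Fe = 0.19097, O = 0.19097.
CaO (M=56.077): mol = 0.43030; Ca = 0.43030, O = 0.43030.
SiO2 (M=60.083): mol = 0.87030; Si = 0.87030, O = 1.74060.
ΣO = 2.60601; factor = 6/ΣO = 2.30237.
Ca apfu = 0.43030 × 2.30237 = 0.991.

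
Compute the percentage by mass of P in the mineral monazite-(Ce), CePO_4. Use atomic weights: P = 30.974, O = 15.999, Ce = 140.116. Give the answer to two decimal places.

M(CePO_4) = 235.086 g/mol.
P contributes 1 × 30.974 = 30.974 g per mole.
30.974/235.086 = 0.1318 → 13.18%.

13.18 wt%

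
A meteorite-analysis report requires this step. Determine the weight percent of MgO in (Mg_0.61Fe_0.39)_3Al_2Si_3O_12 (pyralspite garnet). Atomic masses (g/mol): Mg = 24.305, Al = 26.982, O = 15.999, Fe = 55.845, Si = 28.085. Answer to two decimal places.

M((Mg_0.61Fe_0.39)_3Al_2Si_3O_12) = 440.024 g/mol; M(MgO) = 40.304 g/mol.
Moles MgO per formula unit = 1.83 Mg ÷ 1 = 1.8300.
MgO fraction = (1.8300 × 40.304) / 440.024 = 73.756/440.024 = 0.1676.

16.76 wt%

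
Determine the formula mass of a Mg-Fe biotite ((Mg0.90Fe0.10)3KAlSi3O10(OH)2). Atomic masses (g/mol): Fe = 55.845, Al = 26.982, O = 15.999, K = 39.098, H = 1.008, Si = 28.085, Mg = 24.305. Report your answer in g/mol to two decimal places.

M = 2.70(24.305) + 0.30(55.845) + 1(39.098) + 1(26.982) + 3(28.085) + 12(15.999) + 2(1.008)

426.72 g/mol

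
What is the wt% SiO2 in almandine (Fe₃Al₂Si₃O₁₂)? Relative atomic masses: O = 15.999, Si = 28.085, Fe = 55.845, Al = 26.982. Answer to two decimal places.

Formula mass = 497.742 g/mol.
3 Si → 3.0000 mol SiO2 per formula unit; M(SiO2) = 60.083, so SiO2 mass = 180.249 g.
180.249/497.742 × 100 = 36.21 wt%.

36.21 wt%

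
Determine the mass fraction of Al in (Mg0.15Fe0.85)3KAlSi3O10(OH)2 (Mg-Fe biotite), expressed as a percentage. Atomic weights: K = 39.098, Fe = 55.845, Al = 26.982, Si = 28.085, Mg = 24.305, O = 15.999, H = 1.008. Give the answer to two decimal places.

5.42 weight percent

Formula mass = 0.45×24.305 + 2.55×55.845 + 1×39.098 + 1×26.982 + 3×28.085 + 12×15.999 + 2×1.008 = 497.681 g/mol, of which 26.982 g is Al.
So Al makes up 26.982/497.681 = 0.0542 of the mass, i.e. 5.42%.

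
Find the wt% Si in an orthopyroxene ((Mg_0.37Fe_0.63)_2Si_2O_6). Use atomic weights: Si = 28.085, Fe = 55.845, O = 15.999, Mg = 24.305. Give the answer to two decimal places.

Formula mass = 0.74*24.305 + 1.26*55.845 + 2*28.085 + 6*15.999 = 240.514 g/mol, of which 56.170 g is Si.
So Si makes up 56.170/240.514 = 0.2335 of the mass, i.e. 23.35%.

23.35 mass %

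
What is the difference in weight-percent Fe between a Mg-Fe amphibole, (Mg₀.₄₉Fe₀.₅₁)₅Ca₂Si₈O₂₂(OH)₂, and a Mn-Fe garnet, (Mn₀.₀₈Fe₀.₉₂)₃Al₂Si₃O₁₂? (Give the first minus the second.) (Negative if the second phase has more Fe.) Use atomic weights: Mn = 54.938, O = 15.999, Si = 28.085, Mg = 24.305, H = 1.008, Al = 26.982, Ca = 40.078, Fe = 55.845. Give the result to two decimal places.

-15.03 percentage points

M((Mg₀.₄₉Fe₀.₅₁)₅Ca₂Si₈O₂₂(OH)₂) = 892.780 g/mol, so wt% Fe = 142.405/892.780 × 100 = 15.95%.
M((Mn₀.₀₈Fe₀.₉₂)₃Al₂Si₃O₁₂) = 497.524 g/mol, so wt% Fe = 154.132/497.524 × 100 = 30.98%.
15.95 − 30.98 = -15.03 pp.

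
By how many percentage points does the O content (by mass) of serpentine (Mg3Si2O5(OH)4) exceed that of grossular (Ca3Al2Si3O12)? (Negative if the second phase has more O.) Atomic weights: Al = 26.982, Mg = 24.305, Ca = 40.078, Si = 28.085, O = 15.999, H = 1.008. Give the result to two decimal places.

9.34 percentage points

O in Mg3Si2O5(OH)4: molar mass 277.108 g/mol; 9×15.999 = 143.991 g → 51.96 wt%.
O in Ca3Al2Si3O12: molar mass 450.441 g/mol; 12×15.999 = 191.988 g → 42.62 wt%.
Difference = 51.96 − 42.62 = 9.34 percentage points.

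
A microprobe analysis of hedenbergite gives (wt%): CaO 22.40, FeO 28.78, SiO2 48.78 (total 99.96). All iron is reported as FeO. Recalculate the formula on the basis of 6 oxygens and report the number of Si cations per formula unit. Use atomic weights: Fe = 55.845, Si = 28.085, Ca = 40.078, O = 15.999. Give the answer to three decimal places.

CaO (M=56.077): mol = 0.39945; Ca = 0.39945, O = 0.39945.
FeO (M=71.844): mol = 0.40059; Fe = 0.40059, O = 0.40059.
SiO2 (M=60.083): mol = 0.81188; Si = 0.81188, O = 1.62376.
ΣO = 2.42380; factor = 6/ΣO = 2.47545.
Si apfu = 0.81188 × 2.47545 = 2.010.

2.010 Si apfu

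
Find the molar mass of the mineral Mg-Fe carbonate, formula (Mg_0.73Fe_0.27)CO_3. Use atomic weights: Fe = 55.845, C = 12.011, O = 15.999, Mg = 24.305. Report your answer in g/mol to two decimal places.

The formula mass is the sum 0.73·24.305 + 0.27·55.845 + 1·12.011 + 3·15.999.

92.83 g/mol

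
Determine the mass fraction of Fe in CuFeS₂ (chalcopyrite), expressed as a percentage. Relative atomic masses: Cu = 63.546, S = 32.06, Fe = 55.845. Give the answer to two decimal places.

30.43 weight percent

M(CuFeS₂) = 183.511 g/mol.
Fe contributes 1 × 55.845 = 55.845 g per mole.
55.845/183.511 = 0.3043 → 30.43%.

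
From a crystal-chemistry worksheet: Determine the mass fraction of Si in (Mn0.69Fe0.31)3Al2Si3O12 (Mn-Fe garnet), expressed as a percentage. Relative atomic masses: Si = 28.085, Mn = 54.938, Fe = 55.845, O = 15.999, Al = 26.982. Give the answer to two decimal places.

16.99 weight percent

Formula mass = 2.07*54.938 + 0.93*55.845 + 2*26.982 + 3*28.085 + 12*15.999 = 495.865 g/mol, of which 84.255 g is Si.
So Si makes up 84.255/495.865 = 0.1699 of the mass, i.e. 16.99%.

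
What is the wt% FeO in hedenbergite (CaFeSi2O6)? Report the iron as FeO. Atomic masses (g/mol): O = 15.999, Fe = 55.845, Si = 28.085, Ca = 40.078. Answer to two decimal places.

Formula mass = 248.087 g/mol.
1 Fe → 1.0000 mol FeO per formula unit; M(FeO) = 71.844, so FeO mass = 71.844 g.
71.844/248.087 × 100 = 28.96 wt%.

28.96 wt%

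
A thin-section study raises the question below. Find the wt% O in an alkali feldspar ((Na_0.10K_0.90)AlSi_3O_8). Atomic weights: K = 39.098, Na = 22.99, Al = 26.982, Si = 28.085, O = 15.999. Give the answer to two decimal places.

46.25 wt%

Molar mass of (Na_0.10K_0.90)AlSi_3O_8: 0.10×22.99 + 0.90×39.098 + 1×26.982 + 3×28.085 + 8×15.999 = 276.716 g/mol.
Mass of O per formula unit: 8 × 15.999 = 127.992 g.
Weight fraction O = 127.992 / 276.716 = 0.4625.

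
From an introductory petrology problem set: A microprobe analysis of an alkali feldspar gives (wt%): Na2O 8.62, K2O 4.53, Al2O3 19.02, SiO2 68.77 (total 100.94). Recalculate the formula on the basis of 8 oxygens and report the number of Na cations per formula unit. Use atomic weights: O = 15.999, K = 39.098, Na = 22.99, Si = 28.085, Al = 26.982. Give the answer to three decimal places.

0.733 Na apfu

Na2O: 8.62/61.979 = 0.13908 mol → 0.27816 mol Na, 0.13908 mol O.
K2O: 4.53/94.195 = 0.04809 mol → 0.09618 mol K, 0.04809 mol O.
Al2O3: 19.02/101.961 = 0.18654 mol → 0.37308 mol Al, 0.55962 mol O.
SiO2: 68.77/60.083 = 1.14458 mol → 1.14458 mol Si, 2.28916 mol O.
Total oxygen = 3.03595 mol. Normalization factor = 8/3.03595 = 2.63509.
Na per 8 O = 0.27816 × 2.63509 = 0.733.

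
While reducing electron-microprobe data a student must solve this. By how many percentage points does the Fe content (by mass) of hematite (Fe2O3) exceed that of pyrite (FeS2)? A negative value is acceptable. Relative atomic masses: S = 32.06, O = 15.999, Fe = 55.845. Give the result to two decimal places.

M(Fe2O3) = 159.687 g/mol, so wt% Fe = 111.690/159.687 × 100 = 69.94%.
M(FeS2) = 119.965 g/mol, so wt% Fe = 55.845/119.965 × 100 = 46.55%.
69.94 − 46.55 = 23.39 pp.

23.39 percentage points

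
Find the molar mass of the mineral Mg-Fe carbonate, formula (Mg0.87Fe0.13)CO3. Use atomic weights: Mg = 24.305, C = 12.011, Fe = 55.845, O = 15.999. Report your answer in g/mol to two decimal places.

The formula mass is the sum 0.87*24.305 + 0.13*55.845 + 1*12.011 + 3*15.999.

88.41 g/mol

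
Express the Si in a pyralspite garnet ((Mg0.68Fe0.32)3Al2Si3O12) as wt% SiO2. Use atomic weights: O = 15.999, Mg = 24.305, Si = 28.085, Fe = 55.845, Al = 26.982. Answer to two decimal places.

41.59 wt%

Molar mass of (Mg0.68Fe0.32)3Al2Si3O12 = 2.04·24.305 + 0.96·55.845 + 2·26.982 + 3·28.085 + 12·15.999 = 433.400 g/mol.
Each formula unit contains 3 Si, equivalent to 3/1 = 3.0000 mol SiO2.
M(SiO2) = 1×28.085 + 2×15.999 = 60.083 g/mol.
Mass of SiO2 per formula unit = 3.0000 × 60.083 = 180.249 g.
SiO2 wt% = 180.249 / 433.400 × 100 = 41.59%.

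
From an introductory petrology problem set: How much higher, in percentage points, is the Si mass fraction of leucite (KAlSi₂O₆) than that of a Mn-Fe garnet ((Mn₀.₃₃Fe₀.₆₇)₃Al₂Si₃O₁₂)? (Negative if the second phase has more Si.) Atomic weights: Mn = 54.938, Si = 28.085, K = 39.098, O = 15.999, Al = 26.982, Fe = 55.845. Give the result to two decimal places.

8.78 percentage points

M(KAlSi₂O₆) = 218.244 g/mol, so wt% Si = 56.170/218.244 × 100 = 25.74%.
M((Mn₀.₃₃Fe₀.₆₇)₃Al₂Si₃O₁₂) = 496.844 g/mol, so wt% Si = 84.255/496.844 × 100 = 16.96%.
25.74 − 16.96 = 8.78 pp.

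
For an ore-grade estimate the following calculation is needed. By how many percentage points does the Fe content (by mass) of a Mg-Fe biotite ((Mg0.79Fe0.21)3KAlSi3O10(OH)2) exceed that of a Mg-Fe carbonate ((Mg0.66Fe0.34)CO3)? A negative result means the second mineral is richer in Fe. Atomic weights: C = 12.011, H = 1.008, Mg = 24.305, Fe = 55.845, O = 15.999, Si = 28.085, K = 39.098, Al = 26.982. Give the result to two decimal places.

Fe in (Mg0.79Fe0.21)3KAlSi3O10(OH)2: molar mass 437.124 g/mol; 0.63×55.845 = 35.182 g → 8.05 wt%.
Fe in (Mg0.66Fe0.34)CO3: molar mass 95.037 g/mol; 0.34×55.845 = 18.987 g → 19.98 wt%.
Difference = 8.05 − 19.98 = -11.93 percentage points.

-11.93 percentage points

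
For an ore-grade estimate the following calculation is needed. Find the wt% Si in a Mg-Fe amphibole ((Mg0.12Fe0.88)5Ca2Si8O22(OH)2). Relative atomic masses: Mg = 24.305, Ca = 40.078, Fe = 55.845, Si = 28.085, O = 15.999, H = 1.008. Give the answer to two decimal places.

Molar mass of (Mg0.12Fe0.88)5Ca2Si8O22(OH)2: 0.60·24.305 + 4.40·55.845 + 2·40.078 + 8·28.085 + 24·15.999 + 2·1.008 = 951.129 g/mol.
Mass of Si per formula unit: 8 × 28.085 = 224.680 g.
Weight fraction Si = 224.680 / 951.129 = 0.2362.

23.62 mass %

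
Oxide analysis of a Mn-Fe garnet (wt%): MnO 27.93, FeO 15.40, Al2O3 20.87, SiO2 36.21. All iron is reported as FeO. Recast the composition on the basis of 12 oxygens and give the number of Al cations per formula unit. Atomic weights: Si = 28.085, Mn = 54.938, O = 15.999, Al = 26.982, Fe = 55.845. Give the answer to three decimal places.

2.024 Al apfu

27.93 wt% MnO ÷ 70.937 g/mol = 0.39373 mol, giving 0.39373 Mn and 0.39373 O.
15.40 wt% FeO ÷ 71.844 g/mol = 0.21435 mol, giving 0.21435 Fe and 0.21435 O.
20.87 wt% Al2O3 ÷ 101.961 g/mol = 0.20469 mol, giving 0.40938 Al and 0.61407 O.
36.21 wt% SiO2 ÷ 60.083 g/mol = 0.60267 mol, giving 0.60267 Si and 1.20534 O.
Oxygen sums to 2.42749; scaling by 12/2.42749 = 4.94338 puts the formula on 12 O.
Al: 0.40938 × 4.94338 = 2.024 atoms per formula unit.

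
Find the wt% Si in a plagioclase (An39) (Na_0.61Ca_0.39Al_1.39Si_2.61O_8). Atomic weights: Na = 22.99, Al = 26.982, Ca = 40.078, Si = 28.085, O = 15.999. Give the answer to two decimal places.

27.31 wt%

M(Na_0.61Ca_0.39Al_1.39Si_2.61O_8) = 268.453 g/mol.
Si contributes 2.61 × 28.085 = 73.302 g per mole.
73.302/268.453 = 0.2731 → 27.31%.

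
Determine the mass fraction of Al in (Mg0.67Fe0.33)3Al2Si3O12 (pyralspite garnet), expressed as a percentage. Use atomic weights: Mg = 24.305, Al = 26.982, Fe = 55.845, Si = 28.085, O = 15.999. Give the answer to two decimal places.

12.42 wt%

M((Mg0.67Fe0.33)3Al2Si3O12) = 434.347 g/mol.
Al contributes 2 × 26.982 = 53.964 g per mole.
53.964/434.347 = 0.1242 → 12.42%.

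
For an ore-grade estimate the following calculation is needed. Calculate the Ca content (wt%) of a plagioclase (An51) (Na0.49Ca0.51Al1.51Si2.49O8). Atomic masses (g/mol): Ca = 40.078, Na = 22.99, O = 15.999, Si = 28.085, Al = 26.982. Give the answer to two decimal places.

7.56 wt%

Formula mass = 0.49×22.99 + 0.51×40.078 + 1.51×26.982 + 2.49×28.085 + 8×15.999 = 270.371 g/mol, of which 20.440 g is Ca.
So Ca makes up 20.440/270.371 = 0.0756 of the mass, i.e. 7.56%.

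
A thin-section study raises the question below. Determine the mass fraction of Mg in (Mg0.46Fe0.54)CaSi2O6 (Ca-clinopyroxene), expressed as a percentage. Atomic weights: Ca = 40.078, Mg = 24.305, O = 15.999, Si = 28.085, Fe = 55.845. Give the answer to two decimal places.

4.79 wt%

Molar mass of (Mg0.46Fe0.54)CaSi2O6: 0.46*24.305 + 0.54*55.845 + 1*40.078 + 2*28.085 + 6*15.999 = 233.579 g/mol.
Mass of Mg per formula unit: 0.46 × 24.305 = 11.180 g.
Weight fraction Mg = 11.180 / 233.579 = 0.0479.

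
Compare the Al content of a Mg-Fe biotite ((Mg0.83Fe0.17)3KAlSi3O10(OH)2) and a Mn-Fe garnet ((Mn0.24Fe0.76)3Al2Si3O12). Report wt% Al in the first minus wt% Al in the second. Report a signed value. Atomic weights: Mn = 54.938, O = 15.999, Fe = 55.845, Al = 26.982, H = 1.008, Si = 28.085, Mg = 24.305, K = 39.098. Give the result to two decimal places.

First mineral: 26.982 g Al in 433.339 g formula = 6.23 wt% Al.
Second mineral: 53.964 g Al in 497.089 g formula = 10.86 wt% Al.
6.23% − 10.86% gives a difference of -4.63 percentage points.

-4.63 percentage points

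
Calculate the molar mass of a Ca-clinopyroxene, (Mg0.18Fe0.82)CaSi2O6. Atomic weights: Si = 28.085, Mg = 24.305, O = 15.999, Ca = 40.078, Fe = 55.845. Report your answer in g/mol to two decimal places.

242.41 g/mol

The formula mass is the sum 0.18(24.305) + 0.82(55.845) + 1(40.078) + 2(28.085) + 6(15.999).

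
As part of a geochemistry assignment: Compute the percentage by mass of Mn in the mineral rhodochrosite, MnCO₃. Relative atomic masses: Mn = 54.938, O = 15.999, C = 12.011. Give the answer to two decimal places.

Molar mass of MnCO₃: 1*54.938 + 1*12.011 + 3*15.999 = 114.946 g/mol.
Mass of Mn per formula unit: 1 × 54.938 = 54.938 g.
Weight fraction Mn = 54.938 / 114.946 = 0.4779.

47.79 mass %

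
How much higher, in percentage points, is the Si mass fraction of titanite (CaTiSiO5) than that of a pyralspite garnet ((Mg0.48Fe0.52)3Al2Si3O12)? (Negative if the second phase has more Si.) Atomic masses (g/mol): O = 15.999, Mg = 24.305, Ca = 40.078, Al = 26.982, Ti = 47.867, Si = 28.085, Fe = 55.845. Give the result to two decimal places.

-4.30 percentage points

Si in CaTiSiO5: molar mass 196.025 g/mol; 1×28.085 = 28.085 g → 14.33 wt%.
Si in (Mg0.48Fe0.52)3Al2Si3O12: molar mass 452.324 g/mol; 3×28.085 = 84.255 g → 18.63 wt%.
Difference = 14.33 − 18.63 = -4.30 percentage points.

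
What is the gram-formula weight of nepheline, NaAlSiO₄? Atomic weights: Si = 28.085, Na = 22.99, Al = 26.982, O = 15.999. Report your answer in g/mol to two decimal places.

The formula mass is the sum 1×22.99 + 1×26.982 + 1×28.085 + 4×15.999.

142.05 g/mol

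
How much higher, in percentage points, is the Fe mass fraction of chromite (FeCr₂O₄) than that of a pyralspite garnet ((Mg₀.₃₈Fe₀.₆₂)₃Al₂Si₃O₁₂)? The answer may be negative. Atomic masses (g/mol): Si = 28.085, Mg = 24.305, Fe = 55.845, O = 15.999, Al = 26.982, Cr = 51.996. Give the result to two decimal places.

Fe in FeCr₂O₄: molar mass 223.833 g/mol; 1×55.845 = 55.845 g → 24.95 wt%.
Fe in (Mg₀.₃₈Fe₀.₆₂)₃Al₂Si₃O₁₂: molar mass 461.786 g/mol; 1.86×55.845 = 103.872 g → 22.49 wt%.
Difference = 24.95 − 22.49 = 2.46 percentage points.

2.46 percentage points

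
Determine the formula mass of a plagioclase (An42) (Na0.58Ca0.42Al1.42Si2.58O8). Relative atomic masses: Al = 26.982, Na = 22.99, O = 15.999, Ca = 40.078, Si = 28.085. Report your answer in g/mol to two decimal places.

268.93 g/mol

M = 0.58*22.99 + 0.42*40.078 + 1.42*26.982 + 2.58*28.085 + 8*15.999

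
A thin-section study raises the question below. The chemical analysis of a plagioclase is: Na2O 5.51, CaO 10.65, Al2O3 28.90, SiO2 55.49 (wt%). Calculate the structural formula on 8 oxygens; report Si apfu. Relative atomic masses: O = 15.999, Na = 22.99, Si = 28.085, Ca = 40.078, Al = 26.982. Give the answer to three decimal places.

2.482 Si apfu

5.51 wt% Na2O ÷ 61.979 g/mol = 0.08890 mol, giving 0.17780 Na and 0.08890 O.
10.65 wt% CaO ÷ 56.077 g/mol = 0.18992 mol, giving 0.18992 Ca and 0.18992 O.
28.90 wt% Al2O3 ÷ 101.961 g/mol = 0.28344 mol, giving 0.56688 Al and 0.85032 O.
55.49 wt% SiO2 ÷ 60.083 g/mol = 0.92356 mol, giving 0.92356 Si and 1.84712 O.
Oxygen sums to 2.97626; scaling by 8/2.97626 = 2.68794 puts the formula on 8 O.
Si: 0.92356 × 2.68794 = 2.482 atoms per formula unit.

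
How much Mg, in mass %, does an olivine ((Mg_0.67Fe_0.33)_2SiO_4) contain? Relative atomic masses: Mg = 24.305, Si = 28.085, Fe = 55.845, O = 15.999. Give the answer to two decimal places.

20.17 mass %

M((Mg_0.67Fe_0.33)_2SiO_4) = 161.507 g/mol.
Mg contributes 1.34 × 24.305 = 32.569 g per mole.
32.569/161.507 = 0.2017 → 20.17%.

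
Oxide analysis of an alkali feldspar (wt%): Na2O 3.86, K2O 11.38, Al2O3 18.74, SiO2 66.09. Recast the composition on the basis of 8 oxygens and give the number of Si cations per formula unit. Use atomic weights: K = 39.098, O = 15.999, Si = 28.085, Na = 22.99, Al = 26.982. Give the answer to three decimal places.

Na2O (M=61.979): mol = 0.06228; Na = 0.12456, O = 0.06228.
K2O (M=94.195): mol = 0.12081; K = 0.24162, O = 0.12081.
Al2O3 (M=101.961): mol = 0.18380; Al = 0.36760, O = 0.55140.
SiO2 (M=60.083): mol = 1.09998; Si = 1.09998, O = 2.19996.
ΣO = 2.93445; factor = 8/ΣO = 2.72623.
Si apfu = 1.09998 × 2.72623 = 2.999.

2.999 Si apfu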